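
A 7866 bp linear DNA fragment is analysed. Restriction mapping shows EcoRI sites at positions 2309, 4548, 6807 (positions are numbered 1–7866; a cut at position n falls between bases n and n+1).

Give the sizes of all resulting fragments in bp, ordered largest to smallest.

2309, 2259, 2239, 1059 bp

Linear molecule, 3 cuts → 4 fragments:
  2309 − 0 = 2309 bp
  4548 − 2309 = 2239 bp
  6807 − 4548 = 2259 bp
  7866 − 6807 = 1059 bp
Sorted largest to smallest: 2309, 2259, 2239, 1059 bp.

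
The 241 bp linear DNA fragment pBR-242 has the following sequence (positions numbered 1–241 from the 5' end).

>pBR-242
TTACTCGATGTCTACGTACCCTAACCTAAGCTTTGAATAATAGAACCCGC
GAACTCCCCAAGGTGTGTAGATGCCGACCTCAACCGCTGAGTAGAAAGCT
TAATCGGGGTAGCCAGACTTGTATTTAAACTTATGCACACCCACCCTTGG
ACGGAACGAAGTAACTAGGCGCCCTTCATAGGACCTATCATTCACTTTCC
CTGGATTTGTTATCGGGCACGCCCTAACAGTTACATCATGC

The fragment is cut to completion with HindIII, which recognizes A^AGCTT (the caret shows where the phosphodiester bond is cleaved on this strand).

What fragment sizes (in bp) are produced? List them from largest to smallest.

HindIII sites (AAGCTT) start at positions 28, 96.
HindIII cuts after the first base of each site, so after positions 28, 96.
Linear molecule, 2 cuts → 3 fragments:
  1–28 → 28 bp
  29–96 → 68 bp
  97–241 → 145 bp
Sorted largest to smallest: 145, 68, 28 bp.

145, 68, 28 bp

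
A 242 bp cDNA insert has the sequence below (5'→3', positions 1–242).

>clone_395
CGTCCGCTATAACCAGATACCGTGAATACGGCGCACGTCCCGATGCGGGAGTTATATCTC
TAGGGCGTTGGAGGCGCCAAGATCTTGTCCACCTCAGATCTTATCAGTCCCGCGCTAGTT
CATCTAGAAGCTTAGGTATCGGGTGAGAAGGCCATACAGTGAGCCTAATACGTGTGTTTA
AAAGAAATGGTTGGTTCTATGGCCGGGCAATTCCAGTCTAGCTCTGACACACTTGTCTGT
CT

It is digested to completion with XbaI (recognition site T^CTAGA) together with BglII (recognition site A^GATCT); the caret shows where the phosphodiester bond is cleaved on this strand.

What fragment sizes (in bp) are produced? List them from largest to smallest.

119, 80, 27, 16 bp

The XbaI site (TCTAGA) starts at position 123.
XbaI cuts after the first base of each site, so after position 123.
BglII sites (AGATCT) start at positions 80, 96.
BglII cuts after the first base of each site, so after positions 80, 96.
Combined cut positions: 80, 96, 123.
Linear molecule, 3 cuts → 4 fragments:
  1–80 → 80 bp
  81–96 → 16 bp
  97–123 → 27 bp
  124–242 → 119 bp
Sorted largest to smallest: 119, 80, 27, 16 bp.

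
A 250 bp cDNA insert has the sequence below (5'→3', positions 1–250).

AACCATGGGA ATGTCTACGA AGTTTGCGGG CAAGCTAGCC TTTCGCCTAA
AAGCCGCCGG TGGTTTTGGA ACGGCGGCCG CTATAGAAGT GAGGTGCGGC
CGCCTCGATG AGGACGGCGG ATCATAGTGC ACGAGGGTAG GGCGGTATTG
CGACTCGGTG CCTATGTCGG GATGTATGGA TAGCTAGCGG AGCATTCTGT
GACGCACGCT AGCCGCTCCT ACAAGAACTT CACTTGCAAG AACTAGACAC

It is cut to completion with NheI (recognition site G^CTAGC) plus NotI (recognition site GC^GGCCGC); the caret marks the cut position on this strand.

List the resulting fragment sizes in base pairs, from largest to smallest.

NheI sites (GCTAGC) start at positions 34, 183, 208.
NheI cuts after the first base of each site, so after positions 34, 183, 208.
NotI sites (GCGGCCGC) start at positions 74, 96.
NotI cuts after base 2 of each site, so after positions 75, 97.
Combined cut positions: 34, 75, 97, 183, 208.
Linear molecule, 5 cuts → 6 fragments:
  1–34 → 34 bp
  35–75 → 41 bp
  76–97 → 22 bp
  98–183 → 86 bp
  184–208 → 25 bp
  209–250 → 42 bp
Sorted largest to smallest: 86, 42, 41, 34, 25, 22 bp.

86, 42, 41, 34, 25, 22 bp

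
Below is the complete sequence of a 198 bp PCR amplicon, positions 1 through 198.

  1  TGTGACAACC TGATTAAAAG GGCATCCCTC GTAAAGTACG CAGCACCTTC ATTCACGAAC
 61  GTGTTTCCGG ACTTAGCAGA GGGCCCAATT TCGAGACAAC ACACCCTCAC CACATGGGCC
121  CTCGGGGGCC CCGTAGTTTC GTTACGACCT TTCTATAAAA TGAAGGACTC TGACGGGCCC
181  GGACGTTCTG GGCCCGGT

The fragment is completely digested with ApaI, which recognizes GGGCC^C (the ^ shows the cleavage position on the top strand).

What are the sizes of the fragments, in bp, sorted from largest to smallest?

ApaI sites (GGGCCC) start at positions 81, 116, 126, 175, 190.
ApaI cuts after base 5 of each site (before the last base), so after positions 85, 120, 130, 179, 194.
Linear molecule, 5 cuts → 6 fragments:
  1–85 → 85 bp
  86–120 → 35 bp
  121–130 → 10 bp
  131–179 → 49 bp
  180–194 → 15 bp
  195–198 → 4 bp
Sorted largest to smallest: 85, 49, 35, 15, 10, 4 bp.

85, 49, 35, 15, 10, 4 bp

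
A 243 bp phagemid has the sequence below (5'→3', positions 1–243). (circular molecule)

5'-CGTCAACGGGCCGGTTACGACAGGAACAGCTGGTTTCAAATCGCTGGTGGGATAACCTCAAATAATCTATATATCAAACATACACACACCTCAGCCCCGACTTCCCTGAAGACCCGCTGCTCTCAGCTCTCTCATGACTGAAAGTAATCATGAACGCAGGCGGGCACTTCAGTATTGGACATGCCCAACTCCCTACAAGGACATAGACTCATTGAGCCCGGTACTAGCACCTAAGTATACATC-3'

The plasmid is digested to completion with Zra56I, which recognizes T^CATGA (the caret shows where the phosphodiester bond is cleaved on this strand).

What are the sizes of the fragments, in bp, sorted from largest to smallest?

Zra56I sites (TCATGA) start at positions 132, 148.
Zra56I cuts after the first base of each site, so after positions 132, 148.
Circular molecule, 2 cuts → 2 fragments:
  133–148 → 16 bp
  149–243 then 1–132 → 95 + 132 = 227 bp
Sorted largest to smallest: 227, 16 bp.

227, 16 bp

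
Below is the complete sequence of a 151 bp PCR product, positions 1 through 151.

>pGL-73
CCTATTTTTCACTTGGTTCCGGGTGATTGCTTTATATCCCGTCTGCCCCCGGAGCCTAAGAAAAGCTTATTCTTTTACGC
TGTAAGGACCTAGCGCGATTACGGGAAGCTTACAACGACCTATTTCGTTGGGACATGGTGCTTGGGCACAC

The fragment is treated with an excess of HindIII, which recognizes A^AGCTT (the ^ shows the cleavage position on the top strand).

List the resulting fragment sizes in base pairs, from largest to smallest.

63, 45, 43 bp

HindIII sites (AAGCTT) start at positions 63, 106.
HindIII cuts after the first base of each site, so after positions 63, 106.
Linear molecule, 2 cuts → 3 fragments:
  1–63 → 63 bp
  64–106 → 43 bp
  107–151 → 45 bp
Sorted largest to smallest: 63, 45, 43 bp.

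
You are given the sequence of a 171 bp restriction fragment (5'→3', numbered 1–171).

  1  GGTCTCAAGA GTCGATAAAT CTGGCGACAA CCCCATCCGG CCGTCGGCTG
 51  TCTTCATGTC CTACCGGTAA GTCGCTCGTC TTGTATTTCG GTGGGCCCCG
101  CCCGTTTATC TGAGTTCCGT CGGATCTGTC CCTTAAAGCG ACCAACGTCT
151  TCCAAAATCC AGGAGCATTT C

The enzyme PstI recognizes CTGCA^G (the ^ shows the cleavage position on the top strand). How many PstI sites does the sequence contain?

No occurrence of CTGCAG is present in the sequence.
PstI does not cut: 0 sites.

0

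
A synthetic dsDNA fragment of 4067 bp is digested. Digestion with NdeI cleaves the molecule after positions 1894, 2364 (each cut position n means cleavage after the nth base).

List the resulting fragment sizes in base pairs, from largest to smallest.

1894, 1703, 470 bp

Linear molecule, 2 cuts → 3 fragments:
  1894 − 0 = 1894 bp
  2364 − 1894 = 470 bp
  4067 − 2364 = 1703 bp
Sorted largest to smallest: 1894, 1703, 470 bp.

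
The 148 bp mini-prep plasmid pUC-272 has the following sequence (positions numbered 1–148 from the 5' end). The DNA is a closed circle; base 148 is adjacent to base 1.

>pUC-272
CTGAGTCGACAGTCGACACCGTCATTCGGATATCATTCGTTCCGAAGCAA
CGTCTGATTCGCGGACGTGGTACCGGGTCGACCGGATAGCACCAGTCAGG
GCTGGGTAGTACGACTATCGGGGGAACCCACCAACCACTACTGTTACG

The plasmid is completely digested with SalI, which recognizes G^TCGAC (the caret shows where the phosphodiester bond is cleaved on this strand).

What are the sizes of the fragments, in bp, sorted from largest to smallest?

SalI sites (GTCGAC) start at positions 5, 12, 77.
SalI cuts after the first base of each site, so after positions 5, 12, 77.
Circular molecule, 3 cuts → 3 fragments:
  6–12 → 7 bp
  13–77 → 65 bp
  78–148 then 1–5 → 71 + 5 = 76 bp
Sorted largest to smallest: 76, 65, 7 bp.

76, 65, 7 bp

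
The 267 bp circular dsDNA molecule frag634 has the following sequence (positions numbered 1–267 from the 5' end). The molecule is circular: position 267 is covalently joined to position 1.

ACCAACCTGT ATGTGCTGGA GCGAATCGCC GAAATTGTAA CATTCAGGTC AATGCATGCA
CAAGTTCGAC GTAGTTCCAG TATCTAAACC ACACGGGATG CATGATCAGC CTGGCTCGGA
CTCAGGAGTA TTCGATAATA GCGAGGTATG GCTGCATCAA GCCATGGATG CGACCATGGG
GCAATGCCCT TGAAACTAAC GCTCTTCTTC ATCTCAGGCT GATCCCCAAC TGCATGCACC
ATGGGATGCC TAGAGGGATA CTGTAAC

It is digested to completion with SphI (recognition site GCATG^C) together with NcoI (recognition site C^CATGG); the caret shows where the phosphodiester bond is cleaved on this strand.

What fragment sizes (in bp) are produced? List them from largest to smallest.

SphI sites (GCATGC) start at positions 54, 232.
SphI cuts after base 5 of each site (before the last base), so after positions 58, 236.
NcoI sites (CCATGG) start at positions 162, 174, 239.
NcoI cuts after the first base of each site, so after positions 162, 174, 239.
Combined cut positions: 58, 162, 174, 236, 239.
Circular molecule, 5 cuts → 5 fragments:
  59–162 → 104 bp
  163–174 → 12 bp
  175–236 → 62 bp
  237–239 → 3 bp
  240–267 then 1–58 → 28 + 58 = 86 bp
Sorted largest to smallest: 104, 86, 62, 12, 3 bp.

104, 86, 62, 12, 3 bp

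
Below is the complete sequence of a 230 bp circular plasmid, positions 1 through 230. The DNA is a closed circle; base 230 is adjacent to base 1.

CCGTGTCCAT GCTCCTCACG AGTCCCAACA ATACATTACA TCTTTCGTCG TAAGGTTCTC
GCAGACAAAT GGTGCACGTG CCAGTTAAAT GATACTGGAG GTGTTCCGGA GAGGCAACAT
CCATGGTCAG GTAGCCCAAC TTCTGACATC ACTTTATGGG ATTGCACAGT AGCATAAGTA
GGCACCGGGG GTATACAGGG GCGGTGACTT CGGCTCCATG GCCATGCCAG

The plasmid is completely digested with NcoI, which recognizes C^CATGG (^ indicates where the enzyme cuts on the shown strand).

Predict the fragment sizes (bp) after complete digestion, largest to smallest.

NcoI sites (CCATGG) start at positions 121, 216.
NcoI cuts after the first base of each site, so after positions 121, 216.
Circular molecule, 2 cuts → 2 fragments:
  122–216 → 95 bp
  217–230 then 1–121 → 14 + 121 = 135 bp
Sorted largest to smallest: 135, 95 bp.

135, 95 bp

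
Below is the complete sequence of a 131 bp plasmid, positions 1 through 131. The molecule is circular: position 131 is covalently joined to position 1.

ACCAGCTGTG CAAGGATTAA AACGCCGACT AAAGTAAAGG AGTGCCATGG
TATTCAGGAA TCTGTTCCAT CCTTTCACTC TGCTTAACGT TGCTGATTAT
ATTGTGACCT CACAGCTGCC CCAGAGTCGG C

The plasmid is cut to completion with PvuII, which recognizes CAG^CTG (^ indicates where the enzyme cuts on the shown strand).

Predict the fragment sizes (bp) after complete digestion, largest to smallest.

PvuII sites (CAGCTG) start at positions 3, 113.
PvuII cuts after base 3 of each site, so after positions 5, 115.
Circular molecule, 2 cuts → 2 fragments:
  6–115 → 110 bp
  116–131 then 1–5 → 16 + 5 = 21 bp
Sorted largest to smallest: 110, 21 bp.

110, 21 bp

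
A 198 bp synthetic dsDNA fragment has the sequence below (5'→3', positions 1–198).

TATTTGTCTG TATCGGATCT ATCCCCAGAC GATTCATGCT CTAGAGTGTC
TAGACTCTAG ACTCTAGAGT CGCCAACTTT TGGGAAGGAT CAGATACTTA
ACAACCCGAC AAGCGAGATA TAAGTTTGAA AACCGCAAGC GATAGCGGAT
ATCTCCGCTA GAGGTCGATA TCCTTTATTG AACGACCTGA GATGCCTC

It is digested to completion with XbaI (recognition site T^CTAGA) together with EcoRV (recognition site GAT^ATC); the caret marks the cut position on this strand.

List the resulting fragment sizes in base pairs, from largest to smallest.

87, 40, 29, 19, 9, 7, 7 bp

XbaI sites (TCTAGA) start at positions 40, 49, 56, 63.
XbaI cuts after the first base of each site, so after positions 40, 49, 56, 63.
EcoRV sites (GATATC) start at positions 148, 167.
EcoRV cuts after base 3 of each site, so after positions 150, 169.
Combined cut positions: 40, 49, 56, 63, 150, 169.
Linear molecule, 6 cuts → 7 fragments:
  1–40 → 40 bp
  41–49 → 9 bp
  50–56 → 7 bp
  57–63 → 7 bp
  64–150 → 87 bp
  151–169 → 19 bp
  170–198 → 29 bp
Sorted largest to smallest: 87, 40, 29, 19, 9, 7, 7 bp.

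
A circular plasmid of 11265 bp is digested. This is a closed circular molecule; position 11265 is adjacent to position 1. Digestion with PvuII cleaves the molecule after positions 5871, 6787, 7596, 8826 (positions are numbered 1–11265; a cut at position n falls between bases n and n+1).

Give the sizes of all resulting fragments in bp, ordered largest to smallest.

Circular molecule, 4 cuts → 4 fragments:
  6787 − 5871 = 916 bp
  7596 − 6787 = 809 bp
  8826 − 7596 = 1230 bp
  wrap: 11265 − 8826 + 5871 = 8310 bp
Sorted largest to smallest: 8310, 1230, 916, 809 bp.

8310, 1230, 916, 809 bp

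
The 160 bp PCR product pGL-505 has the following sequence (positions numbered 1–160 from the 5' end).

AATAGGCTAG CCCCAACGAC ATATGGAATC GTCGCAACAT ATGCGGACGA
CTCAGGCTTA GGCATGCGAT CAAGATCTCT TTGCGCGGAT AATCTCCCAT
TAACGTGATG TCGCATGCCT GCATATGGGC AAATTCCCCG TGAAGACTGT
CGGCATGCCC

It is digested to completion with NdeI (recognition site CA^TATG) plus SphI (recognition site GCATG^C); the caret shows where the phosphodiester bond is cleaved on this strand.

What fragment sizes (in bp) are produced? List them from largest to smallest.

51, 34, 27, 21, 18, 6, 3 bp

NdeI sites (CATATG) start at positions 20, 38, 122.
NdeI cuts after base 2 of each site, so after positions 21, 39, 123.
SphI sites (GCATGC) start at positions 62, 113, 153.
SphI cuts after base 5 of each site (before the last base), so after positions 66, 117, 157.
Combined cut positions: 21, 39, 66, 117, 123, 157.
Linear molecule, 6 cuts → 7 fragments:
  1–21 → 21 bp
  22–39 → 18 bp
  40–66 → 27 bp
  67–117 → 51 bp
  118–123 → 6 bp
  124–157 → 34 bp
  158–160 → 3 bp
Sorted largest to smallest: 51, 34, 27, 21, 18, 6, 3 bp.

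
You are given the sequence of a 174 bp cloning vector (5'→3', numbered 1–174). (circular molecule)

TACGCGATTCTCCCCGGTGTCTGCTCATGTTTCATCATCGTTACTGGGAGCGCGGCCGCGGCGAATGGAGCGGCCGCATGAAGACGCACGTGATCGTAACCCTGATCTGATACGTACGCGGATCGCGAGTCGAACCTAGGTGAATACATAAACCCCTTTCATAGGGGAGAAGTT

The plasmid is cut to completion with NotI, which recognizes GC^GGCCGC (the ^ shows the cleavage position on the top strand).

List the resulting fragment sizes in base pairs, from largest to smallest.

156, 18 bp

NotI sites (GCGGCCGC) start at positions 52, 70.
NotI cuts after base 2 of each site, so after positions 53, 71.
Circular molecule, 2 cuts → 2 fragments:
  54–71 → 18 bp
  72–174 then 1–53 → 103 + 53 = 156 bp
Sorted largest to smallest: 156, 18 bp.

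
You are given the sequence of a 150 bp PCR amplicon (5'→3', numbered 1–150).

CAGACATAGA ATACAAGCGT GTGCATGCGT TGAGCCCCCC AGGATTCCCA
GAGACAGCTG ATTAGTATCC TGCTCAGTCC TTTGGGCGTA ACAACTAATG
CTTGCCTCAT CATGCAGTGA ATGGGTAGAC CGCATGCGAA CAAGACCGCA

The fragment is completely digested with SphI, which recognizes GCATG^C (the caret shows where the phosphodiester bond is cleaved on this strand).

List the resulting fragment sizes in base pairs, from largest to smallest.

SphI sites (GCATGC) start at positions 23, 132.
SphI cuts after base 5 of each site (before the last base), so after positions 27, 136.
Linear molecule, 2 cuts → 3 fragments:
  1–27 → 27 bp
  28–136 → 109 bp
  137–150 → 14 bp
Sorted largest to smallest: 109, 27, 14 bp.

109, 27, 14 bp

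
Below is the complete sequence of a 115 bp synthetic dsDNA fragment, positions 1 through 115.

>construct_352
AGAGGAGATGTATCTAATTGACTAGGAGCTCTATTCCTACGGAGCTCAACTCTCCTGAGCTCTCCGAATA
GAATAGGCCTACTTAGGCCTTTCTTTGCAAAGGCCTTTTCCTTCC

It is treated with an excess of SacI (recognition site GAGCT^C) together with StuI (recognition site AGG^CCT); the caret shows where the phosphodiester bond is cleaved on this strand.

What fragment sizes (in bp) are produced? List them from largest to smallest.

30, 16, 16, 16, 15, 12, 10 bp

SacI sites (GAGCTC) start at positions 26, 42, 57.
SacI cuts after base 5 of each site (before the last base), so after positions 30, 46, 61.
StuI sites (AGGCCT) start at positions 75, 85, 101.
StuI cuts after base 3 of each site, so after positions 77, 87, 103.
Combined cut positions: 30, 46, 61, 77, 87, 103.
Linear molecule, 6 cuts → 7 fragments:
  1–30 → 30 bp
  31–46 → 16 bp
  47–61 → 15 bp
  62–77 → 16 bp
  78–87 → 10 bp
  88–103 → 16 bp
  104–115 → 12 bp
Sorted largest to smallest: 30, 16, 16, 16, 15, 12, 10 bp.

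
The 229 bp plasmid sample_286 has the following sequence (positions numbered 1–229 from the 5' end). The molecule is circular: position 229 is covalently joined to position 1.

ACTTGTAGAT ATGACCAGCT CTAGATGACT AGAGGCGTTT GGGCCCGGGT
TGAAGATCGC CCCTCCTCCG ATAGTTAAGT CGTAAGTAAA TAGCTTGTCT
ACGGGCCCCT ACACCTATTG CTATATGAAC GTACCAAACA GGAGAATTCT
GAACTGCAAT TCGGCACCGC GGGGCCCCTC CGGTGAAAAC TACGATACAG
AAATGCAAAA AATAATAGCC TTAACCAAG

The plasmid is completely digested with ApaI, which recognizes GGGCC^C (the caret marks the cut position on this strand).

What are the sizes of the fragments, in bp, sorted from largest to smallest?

98, 69, 62 bp

ApaI sites (GGGCCC) start at positions 41, 103, 172.
ApaI cuts after base 5 of each site (before the last base), so after positions 45, 107, 176.
Circular molecule, 3 cuts → 3 fragments:
  46–107 → 62 bp
  108–176 → 69 bp
  177–229 then 1–45 → 53 + 45 = 98 bp
Sorted largest to smallest: 98, 69, 62 bp.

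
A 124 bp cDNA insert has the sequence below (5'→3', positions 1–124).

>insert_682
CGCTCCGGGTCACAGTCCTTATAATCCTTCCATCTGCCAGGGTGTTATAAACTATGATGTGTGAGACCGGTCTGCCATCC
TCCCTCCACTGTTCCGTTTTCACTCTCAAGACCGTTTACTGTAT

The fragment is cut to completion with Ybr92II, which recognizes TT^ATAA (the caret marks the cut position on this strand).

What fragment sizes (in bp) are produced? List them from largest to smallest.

Ybr92II sites (TTATAA) start at positions 19, 45.
Ybr92II cuts after base 2 of each site, so after positions 20, 46.
Linear molecule, 2 cuts → 3 fragments:
  1–20 → 20 bp
  21–46 → 26 bp
  47–124 → 78 bp
Sorted largest to smallest: 78, 26, 20 bp.

78, 26, 20 bp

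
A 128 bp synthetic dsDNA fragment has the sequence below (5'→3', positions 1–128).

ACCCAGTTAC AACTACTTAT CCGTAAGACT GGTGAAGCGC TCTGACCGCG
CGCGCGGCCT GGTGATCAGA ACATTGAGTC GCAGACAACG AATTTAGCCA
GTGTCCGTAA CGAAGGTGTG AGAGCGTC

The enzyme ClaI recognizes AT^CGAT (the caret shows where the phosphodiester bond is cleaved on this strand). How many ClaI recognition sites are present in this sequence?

0

No occurrence of ATCGAT is present in the sequence.
ClaI does not cut: 0 sites.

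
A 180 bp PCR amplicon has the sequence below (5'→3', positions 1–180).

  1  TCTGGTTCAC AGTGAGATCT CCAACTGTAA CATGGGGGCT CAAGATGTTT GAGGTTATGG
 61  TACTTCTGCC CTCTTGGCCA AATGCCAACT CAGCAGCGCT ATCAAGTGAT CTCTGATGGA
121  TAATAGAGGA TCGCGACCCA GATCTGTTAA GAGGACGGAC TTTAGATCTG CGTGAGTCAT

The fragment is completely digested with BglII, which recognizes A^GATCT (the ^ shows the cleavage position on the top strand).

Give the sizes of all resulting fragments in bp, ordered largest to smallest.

BglII sites (AGATCT) start at positions 15, 140, 164.
BglII cuts after the first base of each site, so after positions 15, 140, 164.
Linear molecule, 3 cuts → 4 fragments:
  1–15 → 15 bp
  16–140 → 125 bp
  141–164 → 24 bp
  165–180 → 16 bp
Sorted largest to smallest: 125, 24, 16, 15 bp.

125, 24, 16, 15 bp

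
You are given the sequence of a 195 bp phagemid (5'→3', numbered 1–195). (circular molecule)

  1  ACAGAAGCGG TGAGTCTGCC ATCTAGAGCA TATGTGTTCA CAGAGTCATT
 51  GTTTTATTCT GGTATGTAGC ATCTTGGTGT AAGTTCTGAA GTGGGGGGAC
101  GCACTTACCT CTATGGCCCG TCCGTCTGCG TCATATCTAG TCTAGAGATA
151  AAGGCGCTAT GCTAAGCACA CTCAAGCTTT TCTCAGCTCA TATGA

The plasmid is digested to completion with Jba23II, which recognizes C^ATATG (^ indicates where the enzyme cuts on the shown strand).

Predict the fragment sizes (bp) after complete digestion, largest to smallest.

Jba23II sites (CATATG) start at positions 29, 189.
Jba23II cuts after the first base of each site, so after positions 29, 189.
Circular molecule, 2 cuts → 2 fragments:
  30–189 → 160 bp
  190–195 then 1–29 → 6 + 29 = 35 bp
Sorted largest to smallest: 160, 35 bp.

160, 35 bp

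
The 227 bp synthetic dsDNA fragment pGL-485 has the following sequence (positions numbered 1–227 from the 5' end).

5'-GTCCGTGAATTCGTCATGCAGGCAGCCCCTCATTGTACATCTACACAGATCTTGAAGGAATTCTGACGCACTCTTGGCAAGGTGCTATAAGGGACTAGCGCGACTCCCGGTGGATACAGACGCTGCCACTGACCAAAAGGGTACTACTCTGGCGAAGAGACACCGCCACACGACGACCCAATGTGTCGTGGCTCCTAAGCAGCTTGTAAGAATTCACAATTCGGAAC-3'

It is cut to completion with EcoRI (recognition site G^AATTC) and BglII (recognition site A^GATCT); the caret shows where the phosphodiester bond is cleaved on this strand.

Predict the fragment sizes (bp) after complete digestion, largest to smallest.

EcoRI sites (GAATTC) start at positions 7, 58, 210.
EcoRI cuts after the first base of each site, so after positions 7, 58, 210.
The BglII site (AGATCT) starts at position 47.
BglII cuts after the first base of each site, so after position 47.
Combined cut positions: 7, 47, 58, 210.
Linear molecule, 4 cuts → 5 fragments:
  1–7 → 7 bp
  8–47 → 40 bp
  48–58 → 11 bp
  59–210 → 152 bp
  211–227 → 17 bp
Sorted largest to smallest: 152, 40, 17, 11, 7 bp.

152, 40, 17, 11, 7 bp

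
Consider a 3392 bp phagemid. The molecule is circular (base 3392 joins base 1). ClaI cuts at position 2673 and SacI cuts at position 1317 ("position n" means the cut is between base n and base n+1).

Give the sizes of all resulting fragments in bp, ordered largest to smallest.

2036, 1356 bp

Combined cut positions (sorted): 1317, 2673.
Circular molecule, 2 cuts → 2 fragments:
  2673 − 1317 = 1356 bp
  wrap: 3392 − 2673 + 1317 = 2036 bp
Sorted largest to smallest: 2036, 1356 bp.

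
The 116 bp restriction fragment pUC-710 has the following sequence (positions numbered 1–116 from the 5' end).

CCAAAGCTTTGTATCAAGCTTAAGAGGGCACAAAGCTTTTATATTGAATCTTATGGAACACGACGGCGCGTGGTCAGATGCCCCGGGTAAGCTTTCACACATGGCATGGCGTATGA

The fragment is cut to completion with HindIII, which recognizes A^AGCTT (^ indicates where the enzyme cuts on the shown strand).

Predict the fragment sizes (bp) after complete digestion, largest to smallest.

56, 27, 17, 12, 4 bp

HindIII sites (AAGCTT) start at positions 4, 16, 33, 89.
HindIII cuts after the first base of each site, so after positions 4, 16, 33, 89.
Linear molecule, 4 cuts → 5 fragments:
  1–4 → 4 bp
  5–16 → 12 bp
  17–33 → 17 bp
  34–89 → 56 bp
  90–116 → 27 bp
Sorted largest to smallest: 56, 27, 17, 12, 4 bp.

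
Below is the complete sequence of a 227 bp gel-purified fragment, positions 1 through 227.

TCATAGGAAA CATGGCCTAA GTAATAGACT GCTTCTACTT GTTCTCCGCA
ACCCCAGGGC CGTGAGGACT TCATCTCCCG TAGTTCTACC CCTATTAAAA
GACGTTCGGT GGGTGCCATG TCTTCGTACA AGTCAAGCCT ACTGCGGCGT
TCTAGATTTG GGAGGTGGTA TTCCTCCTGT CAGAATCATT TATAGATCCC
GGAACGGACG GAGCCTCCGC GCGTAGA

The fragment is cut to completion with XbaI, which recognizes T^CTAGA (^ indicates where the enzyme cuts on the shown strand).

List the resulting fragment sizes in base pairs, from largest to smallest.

The XbaI site (TCTAGA) starts at position 151.
XbaI cuts after the first base of each site, so after position 151.
Linear molecule, 1 cut → 2 fragments:
  1–151 → 151 bp
  152–227 → 76 bp
Sorted largest to smallest: 151, 76 bp.

151, 76 bp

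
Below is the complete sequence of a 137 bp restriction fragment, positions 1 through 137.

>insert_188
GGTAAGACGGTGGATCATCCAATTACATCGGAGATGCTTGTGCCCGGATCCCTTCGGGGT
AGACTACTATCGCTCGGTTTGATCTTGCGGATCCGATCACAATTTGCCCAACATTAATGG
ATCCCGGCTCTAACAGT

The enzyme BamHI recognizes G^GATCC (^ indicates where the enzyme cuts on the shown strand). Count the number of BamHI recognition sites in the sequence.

GGATCC occurs starting at positions 46, 89, 119.
BamHI cuts at 3 sites.

3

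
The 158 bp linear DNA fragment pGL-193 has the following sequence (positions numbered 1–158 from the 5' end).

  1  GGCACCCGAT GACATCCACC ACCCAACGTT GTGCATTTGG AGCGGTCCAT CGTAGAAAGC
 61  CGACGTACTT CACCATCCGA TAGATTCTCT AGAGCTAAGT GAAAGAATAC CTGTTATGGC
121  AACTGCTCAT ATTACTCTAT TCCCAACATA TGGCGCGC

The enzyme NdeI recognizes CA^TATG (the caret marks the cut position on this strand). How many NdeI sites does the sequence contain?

CATATG occurs starting at position 147.
NdeI cuts at 1 site.

1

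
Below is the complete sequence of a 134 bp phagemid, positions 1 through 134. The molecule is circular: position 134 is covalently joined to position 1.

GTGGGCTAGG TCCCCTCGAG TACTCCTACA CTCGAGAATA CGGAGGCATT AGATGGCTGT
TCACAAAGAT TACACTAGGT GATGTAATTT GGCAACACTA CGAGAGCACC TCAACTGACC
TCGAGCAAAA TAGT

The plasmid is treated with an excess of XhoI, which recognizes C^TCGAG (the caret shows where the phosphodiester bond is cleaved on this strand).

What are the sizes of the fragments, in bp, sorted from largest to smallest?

XhoI sites (CTCGAG) start at positions 15, 31, 120.
XhoI cuts after the first base of each site, so after positions 15, 31, 120.
Circular molecule, 3 cuts → 3 fragments:
  16–31 → 16 bp
  32–120 → 89 bp
  121–134 then 1–15 → 14 + 15 = 29 bp
Sorted largest to smallest: 89, 29, 16 bp.

89, 29, 16 bp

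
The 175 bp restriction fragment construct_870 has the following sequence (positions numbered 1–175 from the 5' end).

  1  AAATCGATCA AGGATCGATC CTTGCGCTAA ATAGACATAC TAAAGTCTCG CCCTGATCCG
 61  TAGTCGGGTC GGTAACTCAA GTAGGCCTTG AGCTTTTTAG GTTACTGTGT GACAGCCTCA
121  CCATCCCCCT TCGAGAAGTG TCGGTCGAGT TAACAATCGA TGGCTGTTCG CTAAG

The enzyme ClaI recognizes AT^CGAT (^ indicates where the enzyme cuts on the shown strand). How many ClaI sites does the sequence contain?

ATCGAT occurs starting at positions 3, 14, 156.
ClaI cuts at 3 sites.

3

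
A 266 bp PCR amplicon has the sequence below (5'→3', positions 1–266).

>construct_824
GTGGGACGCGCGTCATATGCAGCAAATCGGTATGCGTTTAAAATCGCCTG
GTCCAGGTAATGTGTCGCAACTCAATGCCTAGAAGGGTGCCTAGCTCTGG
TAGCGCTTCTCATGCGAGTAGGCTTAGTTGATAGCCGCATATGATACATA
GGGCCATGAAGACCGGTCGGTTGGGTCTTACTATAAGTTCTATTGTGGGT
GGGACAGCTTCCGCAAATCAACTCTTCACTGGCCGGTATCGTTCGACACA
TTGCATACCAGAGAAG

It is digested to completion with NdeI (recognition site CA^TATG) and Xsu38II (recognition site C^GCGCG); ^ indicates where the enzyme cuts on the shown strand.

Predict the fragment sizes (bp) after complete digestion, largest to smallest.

NdeI sites (CATATG) start at positions 14, 138.
NdeI cuts after base 2 of each site, so after positions 15, 139.
The Xsu38II site (CGCGCG) starts at position 7.
Xsu38II cuts after the first base of each site, so after position 7.
Combined cut positions: 7, 15, 139.
Linear molecule, 3 cuts → 4 fragments:
  1–7 → 7 bp
  8–15 → 8 bp
  16–139 → 124 bp
  140–266 → 127 bp
Sorted largest to smallest: 127, 124, 8, 7 bp.

127, 124, 8, 7 bp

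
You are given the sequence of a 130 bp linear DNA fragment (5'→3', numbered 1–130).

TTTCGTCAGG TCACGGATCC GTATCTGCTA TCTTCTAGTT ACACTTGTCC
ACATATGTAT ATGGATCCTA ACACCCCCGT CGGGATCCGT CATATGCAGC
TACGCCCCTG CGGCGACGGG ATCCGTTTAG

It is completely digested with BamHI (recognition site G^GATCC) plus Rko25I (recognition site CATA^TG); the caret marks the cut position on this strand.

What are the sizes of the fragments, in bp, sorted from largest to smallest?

BamHI sites (GGATCC) start at positions 15, 63, 83, 119.
BamHI cuts after the first base of each site, so after positions 15, 63, 83, 119.
Rko25I sites (CATATG) start at positions 52, 91.
Rko25I cuts after base 4 of each site, so after positions 55, 94.
Combined cut positions: 15, 55, 63, 83, 94, 119.
Linear molecule, 6 cuts → 7 fragments:
  1–15 → 15 bp
  16–55 → 40 bp
  56–63 → 8 bp
  64–83 → 20 bp
  84–94 → 11 bp
  95–119 → 25 bp
  120–130 → 11 bp
Sorted largest to smallest: 40, 25, 20, 15, 11, 11, 8 bp.

40, 25, 20, 15, 11, 11, 8 bp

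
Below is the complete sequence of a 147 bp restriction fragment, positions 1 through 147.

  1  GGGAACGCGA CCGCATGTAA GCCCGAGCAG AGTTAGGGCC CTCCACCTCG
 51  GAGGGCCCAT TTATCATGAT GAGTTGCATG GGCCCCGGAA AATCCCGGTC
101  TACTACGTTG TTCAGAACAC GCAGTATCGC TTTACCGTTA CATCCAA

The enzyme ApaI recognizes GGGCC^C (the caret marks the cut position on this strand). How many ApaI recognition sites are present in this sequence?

3

GGGCCC occurs starting at positions 36, 53, 80.
ApaI cuts at 3 sites.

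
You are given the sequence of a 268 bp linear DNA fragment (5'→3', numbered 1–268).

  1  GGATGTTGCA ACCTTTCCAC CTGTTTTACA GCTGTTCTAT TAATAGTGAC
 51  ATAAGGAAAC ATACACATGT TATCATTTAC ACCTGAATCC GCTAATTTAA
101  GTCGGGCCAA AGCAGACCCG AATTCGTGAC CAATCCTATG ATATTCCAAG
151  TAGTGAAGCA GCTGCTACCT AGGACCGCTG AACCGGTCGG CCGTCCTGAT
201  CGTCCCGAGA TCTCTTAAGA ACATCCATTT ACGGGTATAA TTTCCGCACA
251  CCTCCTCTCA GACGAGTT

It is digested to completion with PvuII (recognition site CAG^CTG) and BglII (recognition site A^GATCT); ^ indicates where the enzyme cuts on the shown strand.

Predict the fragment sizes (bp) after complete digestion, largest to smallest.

130, 60, 47, 31 bp

PvuII sites (CAGCTG) start at positions 29, 159.
PvuII cuts after base 3 of each site, so after positions 31, 161.
The BglII site (AGATCT) starts at position 208.
BglII cuts after the first base of each site, so after position 208.
Combined cut positions: 31, 161, 208.
Linear molecule, 3 cuts → 4 fragments:
  1–31 → 31 bp
  32–161 → 130 bp
  162–208 → 47 bp
  209–268 → 60 bp
Sorted largest to smallest: 130, 60, 47, 31 bp.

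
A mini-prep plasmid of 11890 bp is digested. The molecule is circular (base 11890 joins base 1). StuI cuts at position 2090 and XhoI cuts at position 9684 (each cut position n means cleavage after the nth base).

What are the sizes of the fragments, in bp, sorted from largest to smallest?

7594, 4296 bp

Combined cut positions (sorted): 2090, 9684.
Circular molecule, 2 cuts → 2 fragments:
  9684 − 2090 = 7594 bp
  wrap: 11890 − 9684 + 2090 = 4296 bp
Sorted largest to smallest: 7594, 4296 bp.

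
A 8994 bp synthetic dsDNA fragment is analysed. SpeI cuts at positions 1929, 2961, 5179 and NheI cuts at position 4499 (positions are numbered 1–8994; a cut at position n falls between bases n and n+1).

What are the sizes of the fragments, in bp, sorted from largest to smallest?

Combined cut positions (sorted): 1929, 2961, 4499, 5179.
Linear molecule, 4 cuts → 5 fragments:
  1929 − 0 = 1929 bp
  2961 − 1929 = 1032 bp
  4499 − 2961 = 1538 bp
  5179 − 4499 = 680 bp
  8994 − 5179 = 3815 bp
Sorted largest to smallest: 3815, 1929, 1538, 1032, 680 bp.

3815, 1929, 1538, 1032, 680 bp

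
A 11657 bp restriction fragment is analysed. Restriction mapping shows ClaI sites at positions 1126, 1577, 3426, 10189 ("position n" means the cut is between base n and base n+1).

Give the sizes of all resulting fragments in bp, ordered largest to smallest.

6763, 1849, 1468, 1126, 451 bp

Linear molecule, 4 cuts → 5 fragments:
  1126 − 0 = 1126 bp
  1577 − 1126 = 451 bp
  3426 − 1577 = 1849 bp
  10189 − 3426 = 6763 bp
  11657 − 10189 = 1468 bp
Sorted largest to smallest: 6763, 1849, 1468, 1126, 451 bp.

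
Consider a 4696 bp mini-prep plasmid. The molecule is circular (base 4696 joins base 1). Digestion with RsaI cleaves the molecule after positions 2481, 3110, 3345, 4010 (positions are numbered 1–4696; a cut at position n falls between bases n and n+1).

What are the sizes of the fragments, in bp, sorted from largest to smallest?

3167, 665, 629, 235 bp

Circular molecule, 4 cuts → 4 fragments:
  3110 − 2481 = 629 bp
  3345 − 3110 = 235 bp
  4010 − 3345 = 665 bp
  wrap: 4696 − 4010 + 2481 = 3167 bp
Sorted largest to smallest: 3167, 665, 629, 235 bp.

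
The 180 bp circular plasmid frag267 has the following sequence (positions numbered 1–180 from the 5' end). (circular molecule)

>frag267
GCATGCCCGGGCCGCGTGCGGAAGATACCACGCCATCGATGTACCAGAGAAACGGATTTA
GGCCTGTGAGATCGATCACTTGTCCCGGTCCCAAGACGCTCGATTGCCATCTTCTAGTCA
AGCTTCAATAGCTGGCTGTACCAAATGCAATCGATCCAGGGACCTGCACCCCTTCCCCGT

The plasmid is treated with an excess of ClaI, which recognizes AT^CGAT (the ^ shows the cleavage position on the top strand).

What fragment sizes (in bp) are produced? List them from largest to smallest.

79, 65, 36 bp

ClaI sites (ATCGAT) start at positions 35, 71, 150.
ClaI cuts after base 2 of each site, so after positions 36, 72, 151.
Circular molecule, 3 cuts → 3 fragments:
  37–72 → 36 bp
  73–151 → 79 bp
  152–180 then 1–36 → 29 + 36 = 65 bp
Sorted largest to smallest: 79, 65, 36 bp.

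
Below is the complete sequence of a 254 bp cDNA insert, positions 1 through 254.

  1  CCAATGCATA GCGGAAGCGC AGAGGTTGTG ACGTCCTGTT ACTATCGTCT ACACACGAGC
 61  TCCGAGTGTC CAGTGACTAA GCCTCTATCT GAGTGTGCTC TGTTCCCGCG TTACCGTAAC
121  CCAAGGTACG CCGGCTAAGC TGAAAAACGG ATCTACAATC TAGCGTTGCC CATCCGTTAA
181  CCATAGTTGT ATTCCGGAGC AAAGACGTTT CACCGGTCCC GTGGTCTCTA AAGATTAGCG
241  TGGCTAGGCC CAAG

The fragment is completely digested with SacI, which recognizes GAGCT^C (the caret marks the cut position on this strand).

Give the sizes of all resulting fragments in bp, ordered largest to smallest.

The SacI site (GAGCTC) starts at position 57.
SacI cuts after base 5 of each site (before the last base), so after position 61.
Linear molecule, 1 cut → 2 fragments:
  1–61 → 61 bp
  62–254 → 193 bp
Sorted largest to smallest: 193, 61 bp.

193, 61 bp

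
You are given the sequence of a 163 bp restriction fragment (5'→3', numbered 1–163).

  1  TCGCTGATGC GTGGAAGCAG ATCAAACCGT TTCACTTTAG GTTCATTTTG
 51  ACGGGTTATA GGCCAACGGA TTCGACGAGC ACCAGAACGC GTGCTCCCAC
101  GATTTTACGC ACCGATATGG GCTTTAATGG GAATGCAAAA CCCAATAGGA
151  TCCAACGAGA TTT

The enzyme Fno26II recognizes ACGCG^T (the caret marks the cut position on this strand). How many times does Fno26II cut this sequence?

ACGCGT occurs starting at position 87.
Fno26II cuts at 1 site.

1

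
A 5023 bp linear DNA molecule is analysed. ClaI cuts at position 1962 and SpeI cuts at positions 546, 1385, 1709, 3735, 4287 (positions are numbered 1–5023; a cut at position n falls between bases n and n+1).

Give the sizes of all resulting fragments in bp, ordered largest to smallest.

Combined cut positions (sorted): 546, 1385, 1709, 1962, 3735, 4287.
Linear molecule, 6 cuts → 7 fragments:
  546 − 0 = 546 bp
  1385 − 546 = 839 bp
  1709 − 1385 = 324 bp
  1962 − 1709 = 253 bp
  3735 − 1962 = 1773 bp
  4287 − 3735 = 552 bp
  5023 − 4287 = 736 bp
Sorted largest to smallest: 1773, 839, 736, 552, 546, 324, 253 bp.

1773, 839, 736, 552, 546, 324, 253 bp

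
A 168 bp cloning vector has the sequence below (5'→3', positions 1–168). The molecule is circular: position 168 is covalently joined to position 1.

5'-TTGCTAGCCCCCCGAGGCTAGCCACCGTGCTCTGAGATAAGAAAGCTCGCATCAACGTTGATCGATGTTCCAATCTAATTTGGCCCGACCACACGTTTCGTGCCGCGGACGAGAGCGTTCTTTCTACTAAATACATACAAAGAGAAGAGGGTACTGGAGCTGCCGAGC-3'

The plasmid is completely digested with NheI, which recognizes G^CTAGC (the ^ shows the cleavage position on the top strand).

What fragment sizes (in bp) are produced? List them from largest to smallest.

154, 14 bp

NheI sites (GCTAGC) start at positions 3, 17.
NheI cuts after the first base of each site, so after positions 3, 17.
Circular molecule, 2 cuts → 2 fragments:
  4–17 → 14 bp
  18–168 then 1–3 → 151 + 3 = 154 bp
Sorted largest to smallest: 154, 14 bp.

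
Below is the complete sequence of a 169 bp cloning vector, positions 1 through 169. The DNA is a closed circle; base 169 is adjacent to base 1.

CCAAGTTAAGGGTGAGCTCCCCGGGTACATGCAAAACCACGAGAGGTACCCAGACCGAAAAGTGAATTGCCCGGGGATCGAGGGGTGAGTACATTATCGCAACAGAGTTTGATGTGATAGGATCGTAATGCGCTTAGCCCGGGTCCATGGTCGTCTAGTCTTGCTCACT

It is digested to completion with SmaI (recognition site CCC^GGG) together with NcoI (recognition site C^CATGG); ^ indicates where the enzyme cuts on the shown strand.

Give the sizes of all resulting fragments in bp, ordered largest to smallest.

SmaI sites (CCCGGG) start at positions 20, 70, 138.
SmaI cuts after base 3 of each site, so after positions 22, 72, 140.
The NcoI site (CCATGG) starts at position 145.
NcoI cuts after the first base of each site, so after position 145.
Combined cut positions: 22, 72, 140, 145.
Circular molecule, 4 cuts → 4 fragments:
  23–72 → 50 bp
  73–140 → 68 bp
  141–145 → 5 bp
  146–169 then 1–22 → 24 + 22 = 46 bp
Sorted largest to smallest: 68, 50, 46, 5 bp.

68, 50, 46, 5 bp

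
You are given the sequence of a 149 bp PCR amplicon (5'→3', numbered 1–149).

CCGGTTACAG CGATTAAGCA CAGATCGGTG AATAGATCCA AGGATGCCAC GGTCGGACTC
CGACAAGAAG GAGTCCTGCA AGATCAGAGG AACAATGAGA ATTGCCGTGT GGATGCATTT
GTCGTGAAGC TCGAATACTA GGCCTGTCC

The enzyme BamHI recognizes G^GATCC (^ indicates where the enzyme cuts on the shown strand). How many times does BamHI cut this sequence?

No occurrence of GGATCC is present in the sequence.
BamHI does not cut: 0 sites.

0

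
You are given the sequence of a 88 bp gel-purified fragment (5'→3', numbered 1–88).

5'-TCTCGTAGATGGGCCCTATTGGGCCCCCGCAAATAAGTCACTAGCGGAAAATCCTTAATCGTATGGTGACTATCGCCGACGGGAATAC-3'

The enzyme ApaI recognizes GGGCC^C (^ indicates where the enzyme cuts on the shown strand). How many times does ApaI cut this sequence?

2

GGGCCC occurs starting at positions 11, 21.
ApaI cuts at 2 sites.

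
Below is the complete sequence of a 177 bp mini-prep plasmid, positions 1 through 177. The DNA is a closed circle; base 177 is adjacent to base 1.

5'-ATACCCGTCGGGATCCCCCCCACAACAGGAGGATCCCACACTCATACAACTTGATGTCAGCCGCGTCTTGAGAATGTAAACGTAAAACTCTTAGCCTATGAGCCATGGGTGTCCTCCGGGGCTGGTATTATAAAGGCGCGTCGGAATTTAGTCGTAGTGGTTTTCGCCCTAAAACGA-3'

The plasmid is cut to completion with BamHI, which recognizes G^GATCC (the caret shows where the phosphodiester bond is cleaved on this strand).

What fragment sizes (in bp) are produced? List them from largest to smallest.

157, 20 bp

BamHI sites (GGATCC) start at positions 11, 31.
BamHI cuts after the first base of each site, so after positions 11, 31.
Circular molecule, 2 cuts → 2 fragments:
  12–31 → 20 bp
  32–177 then 1–11 → 146 + 11 = 157 bp
Sorted largest to smallest: 157, 20 bp.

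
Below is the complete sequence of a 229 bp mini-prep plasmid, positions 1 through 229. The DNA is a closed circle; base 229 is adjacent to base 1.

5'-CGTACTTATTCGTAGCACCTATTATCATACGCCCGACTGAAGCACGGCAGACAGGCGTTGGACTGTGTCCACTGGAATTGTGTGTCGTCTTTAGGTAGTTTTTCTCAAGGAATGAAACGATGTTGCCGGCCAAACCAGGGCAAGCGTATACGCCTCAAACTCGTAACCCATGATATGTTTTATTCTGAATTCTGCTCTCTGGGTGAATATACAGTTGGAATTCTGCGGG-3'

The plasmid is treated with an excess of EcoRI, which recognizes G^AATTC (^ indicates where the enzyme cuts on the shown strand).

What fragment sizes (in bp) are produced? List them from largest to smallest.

198, 31 bp

EcoRI sites (GAATTC) start at positions 187, 218.
EcoRI cuts after the first base of each site, so after positions 187, 218.
Circular molecule, 2 cuts → 2 fragments:
  188–218 → 31 bp
  219–229 then 1–187 → 11 + 187 = 198 bp
Sorted largest to smallest: 198, 31 bp.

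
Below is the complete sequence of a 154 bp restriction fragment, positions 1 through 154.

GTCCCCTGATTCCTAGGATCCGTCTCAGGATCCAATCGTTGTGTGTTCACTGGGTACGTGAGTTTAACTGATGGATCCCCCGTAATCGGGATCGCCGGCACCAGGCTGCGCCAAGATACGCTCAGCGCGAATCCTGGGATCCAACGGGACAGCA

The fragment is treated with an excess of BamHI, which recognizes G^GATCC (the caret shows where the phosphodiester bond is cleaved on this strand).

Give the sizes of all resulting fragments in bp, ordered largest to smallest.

64, 45, 17, 16, 12 bp

BamHI sites (GGATCC) start at positions 16, 28, 73, 137.
BamHI cuts after the first base of each site, so after positions 16, 28, 73, 137.
Linear molecule, 4 cuts → 5 fragments:
  1–16 → 16 bp
  17–28 → 12 bp
  29–73 → 45 bp
  74–137 → 64 bp
  138–154 → 17 bp
Sorted largest to smallest: 64, 45, 17, 16, 12 bp.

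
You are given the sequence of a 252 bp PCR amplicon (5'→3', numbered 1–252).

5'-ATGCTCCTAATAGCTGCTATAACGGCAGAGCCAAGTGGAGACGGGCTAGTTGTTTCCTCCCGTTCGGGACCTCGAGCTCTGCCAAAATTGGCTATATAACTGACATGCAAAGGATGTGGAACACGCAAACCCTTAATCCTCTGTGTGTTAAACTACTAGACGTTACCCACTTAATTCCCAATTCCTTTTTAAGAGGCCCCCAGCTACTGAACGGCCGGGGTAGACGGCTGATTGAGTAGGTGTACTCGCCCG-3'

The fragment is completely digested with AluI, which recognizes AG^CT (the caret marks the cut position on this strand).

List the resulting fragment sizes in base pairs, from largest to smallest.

AluI sites (AGCT) start at positions 12, 75, 202.
AluI cuts after base 2 of each site, so after positions 13, 76, 203.
Linear molecule, 3 cuts → 4 fragments:
  1–13 → 13 bp
  14–76 → 63 bp
  77–203 → 127 bp
  204–252 → 49 bp
Sorted largest to smallest: 127, 63, 49, 13 bp.

127, 63, 49, 13 bp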